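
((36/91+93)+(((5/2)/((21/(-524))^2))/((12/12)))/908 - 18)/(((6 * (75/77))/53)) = 58504103053/83660850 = 699.30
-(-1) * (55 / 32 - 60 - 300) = -11465 / 32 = -358.28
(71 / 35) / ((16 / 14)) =71 / 40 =1.78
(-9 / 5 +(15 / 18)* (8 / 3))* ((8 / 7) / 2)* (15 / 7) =76 / 147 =0.52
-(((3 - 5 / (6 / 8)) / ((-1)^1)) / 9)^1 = -11 / 27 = -0.41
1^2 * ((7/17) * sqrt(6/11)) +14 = 7 * sqrt(66)/187 +14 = 14.30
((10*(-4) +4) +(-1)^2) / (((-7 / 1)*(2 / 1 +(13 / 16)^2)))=1280 / 681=1.88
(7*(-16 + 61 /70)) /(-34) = 1059 /340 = 3.11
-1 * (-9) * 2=18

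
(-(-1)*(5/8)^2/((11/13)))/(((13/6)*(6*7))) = 25/4928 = 0.01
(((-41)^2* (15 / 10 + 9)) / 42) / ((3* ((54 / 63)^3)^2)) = 197767969 / 559872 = 353.24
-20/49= -0.41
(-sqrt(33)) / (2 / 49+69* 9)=-0.01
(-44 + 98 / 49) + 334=292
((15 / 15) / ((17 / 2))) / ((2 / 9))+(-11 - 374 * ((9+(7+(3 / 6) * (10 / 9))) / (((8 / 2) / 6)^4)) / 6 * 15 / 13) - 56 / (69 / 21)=-492487149 / 81328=-6055.57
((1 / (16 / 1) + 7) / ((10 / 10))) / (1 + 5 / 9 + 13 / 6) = 1017 / 536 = 1.90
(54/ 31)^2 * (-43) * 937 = -117488556/ 961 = -122256.56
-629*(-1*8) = 5032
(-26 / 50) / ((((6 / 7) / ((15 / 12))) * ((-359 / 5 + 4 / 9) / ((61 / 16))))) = 1281 / 31616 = 0.04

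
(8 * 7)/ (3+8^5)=56/ 32771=0.00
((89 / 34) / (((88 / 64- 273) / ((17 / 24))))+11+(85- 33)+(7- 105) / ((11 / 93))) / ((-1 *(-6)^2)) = 21.27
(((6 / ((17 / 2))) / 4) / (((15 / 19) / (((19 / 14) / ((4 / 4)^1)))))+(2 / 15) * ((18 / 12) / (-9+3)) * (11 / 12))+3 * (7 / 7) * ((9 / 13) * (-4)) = -4474789 / 556920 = -8.03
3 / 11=0.27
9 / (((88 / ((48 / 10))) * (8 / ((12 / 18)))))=9 / 220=0.04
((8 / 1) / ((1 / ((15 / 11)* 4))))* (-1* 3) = -1440 / 11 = -130.91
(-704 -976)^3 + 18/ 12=-4741631998.50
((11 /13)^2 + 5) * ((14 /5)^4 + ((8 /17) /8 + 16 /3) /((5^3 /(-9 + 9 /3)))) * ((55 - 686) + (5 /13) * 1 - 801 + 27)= -2294226761904 /4668625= -491413.80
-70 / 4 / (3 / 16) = -280 / 3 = -93.33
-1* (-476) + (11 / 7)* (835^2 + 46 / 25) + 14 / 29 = 5562802199 / 5075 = 1096118.66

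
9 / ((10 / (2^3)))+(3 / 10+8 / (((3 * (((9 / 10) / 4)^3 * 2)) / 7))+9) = 3656171 / 4374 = 835.89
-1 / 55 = -0.02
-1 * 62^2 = -3844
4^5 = 1024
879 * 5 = 4395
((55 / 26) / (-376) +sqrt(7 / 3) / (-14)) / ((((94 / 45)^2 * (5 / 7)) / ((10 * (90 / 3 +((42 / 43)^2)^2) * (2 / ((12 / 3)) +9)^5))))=-88311451322094975 * sqrt(21) / 483336410176-7846132790539976625 / 181734490226176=-880466.02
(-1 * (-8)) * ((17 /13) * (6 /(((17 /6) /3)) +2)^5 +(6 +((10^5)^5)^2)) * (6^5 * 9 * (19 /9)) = 128333156889600000000000000000000000000000000068248099665354240 /1085773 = 118195200000000000000000000000000000000000000000000000000.00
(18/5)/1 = 18/5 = 3.60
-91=-91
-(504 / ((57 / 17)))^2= -8156736 / 361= -22594.84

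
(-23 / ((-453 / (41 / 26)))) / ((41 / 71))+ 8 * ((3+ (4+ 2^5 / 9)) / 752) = 208369 / 830349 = 0.25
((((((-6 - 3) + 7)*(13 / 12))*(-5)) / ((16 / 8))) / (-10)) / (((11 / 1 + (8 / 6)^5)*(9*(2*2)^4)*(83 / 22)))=-0.00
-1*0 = 0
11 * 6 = 66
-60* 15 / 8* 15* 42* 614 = -43517250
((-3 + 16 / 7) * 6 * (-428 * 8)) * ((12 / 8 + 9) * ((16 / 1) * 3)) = 7395840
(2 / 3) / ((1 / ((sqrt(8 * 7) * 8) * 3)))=32 * sqrt(14)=119.73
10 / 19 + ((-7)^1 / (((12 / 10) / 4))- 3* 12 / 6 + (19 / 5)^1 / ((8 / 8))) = -7127 / 285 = -25.01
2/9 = 0.22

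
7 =7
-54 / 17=-3.18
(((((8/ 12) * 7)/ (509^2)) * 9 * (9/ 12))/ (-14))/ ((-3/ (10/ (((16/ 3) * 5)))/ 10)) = 45/ 4145296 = 0.00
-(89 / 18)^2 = -7921 / 324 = -24.45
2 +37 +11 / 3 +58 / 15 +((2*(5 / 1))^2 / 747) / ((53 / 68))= 46.71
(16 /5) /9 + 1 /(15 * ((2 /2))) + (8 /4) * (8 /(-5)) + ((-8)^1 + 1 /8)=-767 /72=-10.65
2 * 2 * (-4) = -16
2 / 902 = 1 / 451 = 0.00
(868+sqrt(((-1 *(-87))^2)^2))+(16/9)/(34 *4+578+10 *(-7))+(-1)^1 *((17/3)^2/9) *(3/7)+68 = 36964600/4347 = 8503.47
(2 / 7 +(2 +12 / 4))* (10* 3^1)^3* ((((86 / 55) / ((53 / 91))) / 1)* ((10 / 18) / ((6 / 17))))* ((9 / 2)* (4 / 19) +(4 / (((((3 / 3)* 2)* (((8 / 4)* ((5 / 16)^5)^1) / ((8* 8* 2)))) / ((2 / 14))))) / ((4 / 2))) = 326157474654128 / 176225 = 1850801388.31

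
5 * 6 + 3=33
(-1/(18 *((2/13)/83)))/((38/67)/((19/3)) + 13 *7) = -72293/219708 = -0.33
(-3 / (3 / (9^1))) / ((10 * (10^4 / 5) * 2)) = -9 / 40000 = -0.00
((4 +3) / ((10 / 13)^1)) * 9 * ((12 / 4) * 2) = 2457 / 5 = 491.40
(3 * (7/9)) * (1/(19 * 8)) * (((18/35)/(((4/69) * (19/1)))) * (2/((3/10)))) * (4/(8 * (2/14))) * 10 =2415/1444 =1.67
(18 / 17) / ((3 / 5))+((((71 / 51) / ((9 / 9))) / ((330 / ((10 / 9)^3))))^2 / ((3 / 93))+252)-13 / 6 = 251.60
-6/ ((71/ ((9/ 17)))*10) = -27/ 6035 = -0.00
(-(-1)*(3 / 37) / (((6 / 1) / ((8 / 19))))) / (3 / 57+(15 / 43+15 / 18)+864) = 1032 / 156931097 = 0.00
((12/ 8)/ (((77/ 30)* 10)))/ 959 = 9/ 147686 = 0.00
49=49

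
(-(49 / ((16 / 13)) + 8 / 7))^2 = 21040569 / 12544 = 1677.34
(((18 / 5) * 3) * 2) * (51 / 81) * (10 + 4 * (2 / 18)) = 6392 / 45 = 142.04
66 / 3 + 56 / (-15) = 274 / 15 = 18.27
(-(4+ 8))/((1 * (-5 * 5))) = 12/25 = 0.48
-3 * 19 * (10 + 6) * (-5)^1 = 4560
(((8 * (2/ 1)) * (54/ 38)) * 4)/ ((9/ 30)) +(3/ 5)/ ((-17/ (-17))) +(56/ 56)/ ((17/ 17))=28952/ 95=304.76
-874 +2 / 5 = -4368 / 5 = -873.60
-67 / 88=-0.76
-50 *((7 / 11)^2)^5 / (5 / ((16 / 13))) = -45196039840 / 337186519813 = -0.13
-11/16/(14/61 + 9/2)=-671/4616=-0.15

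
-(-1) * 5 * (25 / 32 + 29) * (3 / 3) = 148.91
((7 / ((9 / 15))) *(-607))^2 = 451350025 / 9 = 50150002.78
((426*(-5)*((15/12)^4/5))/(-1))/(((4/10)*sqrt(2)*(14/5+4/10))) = 574.55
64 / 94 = 32 / 47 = 0.68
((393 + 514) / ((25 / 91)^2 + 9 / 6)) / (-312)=-1.85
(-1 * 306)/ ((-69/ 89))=9078/ 23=394.70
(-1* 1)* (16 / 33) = -16 / 33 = -0.48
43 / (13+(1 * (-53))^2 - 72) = 43 / 2750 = 0.02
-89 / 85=-1.05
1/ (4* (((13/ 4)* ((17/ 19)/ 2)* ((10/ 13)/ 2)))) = 38/ 85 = 0.45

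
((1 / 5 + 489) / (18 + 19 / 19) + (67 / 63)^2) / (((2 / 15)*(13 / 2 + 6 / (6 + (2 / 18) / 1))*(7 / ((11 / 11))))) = 557404595 / 144814257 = 3.85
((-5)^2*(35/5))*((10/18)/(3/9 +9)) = 125/12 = 10.42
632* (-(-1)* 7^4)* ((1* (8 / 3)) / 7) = 1734208 / 3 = 578069.33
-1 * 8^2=-64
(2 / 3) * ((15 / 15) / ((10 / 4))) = 4 / 15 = 0.27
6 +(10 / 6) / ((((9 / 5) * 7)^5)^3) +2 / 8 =73311061047835911222646188025 / 11729769767653745697967140084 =6.25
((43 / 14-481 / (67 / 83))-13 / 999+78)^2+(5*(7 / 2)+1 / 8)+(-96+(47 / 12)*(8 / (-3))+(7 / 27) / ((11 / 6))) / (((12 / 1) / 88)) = 464093629486915367 / 1756170383688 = 264264.58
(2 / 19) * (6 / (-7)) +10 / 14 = 0.62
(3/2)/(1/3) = 9/2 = 4.50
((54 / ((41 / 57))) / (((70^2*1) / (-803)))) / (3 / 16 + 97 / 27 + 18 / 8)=-266936472 / 130836125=-2.04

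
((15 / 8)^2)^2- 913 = -900.64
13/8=1.62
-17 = -17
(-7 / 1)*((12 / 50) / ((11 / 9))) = -378 / 275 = -1.37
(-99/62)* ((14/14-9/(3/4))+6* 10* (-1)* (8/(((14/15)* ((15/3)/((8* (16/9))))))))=1021383/434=2353.42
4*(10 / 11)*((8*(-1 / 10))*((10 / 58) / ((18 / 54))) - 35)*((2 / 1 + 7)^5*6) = -14554397520 / 319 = -45625070.60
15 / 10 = 3 / 2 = 1.50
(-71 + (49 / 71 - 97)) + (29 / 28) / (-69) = -22952287 / 137172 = -167.32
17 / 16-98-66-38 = -3215 / 16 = -200.94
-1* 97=-97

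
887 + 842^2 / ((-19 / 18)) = -670763.11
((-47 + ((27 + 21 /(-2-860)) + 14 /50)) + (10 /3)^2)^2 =2803678987561 /37616602500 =74.53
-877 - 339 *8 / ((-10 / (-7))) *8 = -80321 / 5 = -16064.20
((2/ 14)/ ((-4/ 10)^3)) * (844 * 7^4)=-9046625/ 2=-4523312.50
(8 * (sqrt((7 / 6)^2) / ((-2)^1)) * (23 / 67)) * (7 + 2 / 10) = -3864 / 335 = -11.53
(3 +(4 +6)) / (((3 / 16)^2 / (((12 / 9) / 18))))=6656 / 243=27.39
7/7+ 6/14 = 1.43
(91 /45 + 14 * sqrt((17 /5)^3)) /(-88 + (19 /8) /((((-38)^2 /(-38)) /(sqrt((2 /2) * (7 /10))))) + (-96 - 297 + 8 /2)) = -58125312 * sqrt(85) /2912371165 - 2469376 /582474233 + 1456 * sqrt(70) /26211340485 + 3808 * sqrt(238) /2912371165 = -0.19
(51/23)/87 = 17/667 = 0.03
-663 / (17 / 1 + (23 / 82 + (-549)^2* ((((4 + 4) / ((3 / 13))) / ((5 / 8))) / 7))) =-146370 / 527254631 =-0.00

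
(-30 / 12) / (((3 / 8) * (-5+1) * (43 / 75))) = 125 / 43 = 2.91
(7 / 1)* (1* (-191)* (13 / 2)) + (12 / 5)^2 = -434237 / 50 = -8684.74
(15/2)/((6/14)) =35/2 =17.50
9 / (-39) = -3 / 13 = -0.23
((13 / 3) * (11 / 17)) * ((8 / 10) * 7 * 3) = 4004 / 85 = 47.11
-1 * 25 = -25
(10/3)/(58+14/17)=17/300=0.06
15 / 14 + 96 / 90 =449 / 210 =2.14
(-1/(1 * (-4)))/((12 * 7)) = 1/336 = 0.00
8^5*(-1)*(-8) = 262144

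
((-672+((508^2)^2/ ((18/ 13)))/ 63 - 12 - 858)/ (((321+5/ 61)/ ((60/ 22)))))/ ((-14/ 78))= -1716368439949150/ 47505843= -36129628.10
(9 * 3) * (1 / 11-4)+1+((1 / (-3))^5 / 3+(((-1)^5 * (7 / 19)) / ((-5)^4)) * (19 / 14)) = -1047959269 / 10023750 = -104.55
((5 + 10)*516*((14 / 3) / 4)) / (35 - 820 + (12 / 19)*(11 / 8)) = -343140 / 29797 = -11.52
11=11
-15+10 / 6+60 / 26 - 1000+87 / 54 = -236203 / 234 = -1009.41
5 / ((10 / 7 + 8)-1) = 35 / 59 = 0.59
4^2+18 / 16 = 137 / 8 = 17.12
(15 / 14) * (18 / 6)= 45 / 14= 3.21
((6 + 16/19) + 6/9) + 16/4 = 656/57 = 11.51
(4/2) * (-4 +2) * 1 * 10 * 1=-40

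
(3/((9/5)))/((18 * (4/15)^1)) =25/72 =0.35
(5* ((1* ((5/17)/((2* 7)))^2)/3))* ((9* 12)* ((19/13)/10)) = 0.01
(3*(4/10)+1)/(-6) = -11/30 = -0.37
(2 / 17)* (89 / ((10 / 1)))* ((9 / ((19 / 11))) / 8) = 8811 / 12920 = 0.68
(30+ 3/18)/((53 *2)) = 181/636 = 0.28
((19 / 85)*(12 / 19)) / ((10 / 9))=54 / 425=0.13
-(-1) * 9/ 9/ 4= 0.25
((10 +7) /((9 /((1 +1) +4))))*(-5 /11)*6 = -340 /11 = -30.91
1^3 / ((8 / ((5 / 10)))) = 1 / 16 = 0.06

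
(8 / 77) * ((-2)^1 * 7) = -1.45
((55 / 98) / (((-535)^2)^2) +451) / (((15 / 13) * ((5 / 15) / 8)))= 37657465332487572 / 4014312780625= 9380.80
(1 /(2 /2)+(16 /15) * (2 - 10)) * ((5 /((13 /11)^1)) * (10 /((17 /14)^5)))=-6685152320 /55374423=-120.73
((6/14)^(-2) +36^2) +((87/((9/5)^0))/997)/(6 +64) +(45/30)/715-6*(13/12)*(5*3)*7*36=-1044987538544/44909865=-23268.55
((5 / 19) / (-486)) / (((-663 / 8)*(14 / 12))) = 40 / 7142499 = 0.00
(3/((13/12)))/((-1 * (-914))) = 18/5941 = 0.00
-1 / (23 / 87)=-87 / 23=-3.78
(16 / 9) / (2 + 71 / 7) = 112 / 765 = 0.15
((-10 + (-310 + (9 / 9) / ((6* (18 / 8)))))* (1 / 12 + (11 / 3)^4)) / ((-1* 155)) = 253054529 / 677970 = 373.25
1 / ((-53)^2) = 1 / 2809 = 0.00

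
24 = 24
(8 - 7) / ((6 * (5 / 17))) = 17 / 30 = 0.57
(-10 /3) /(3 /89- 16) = 890 /4263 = 0.21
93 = 93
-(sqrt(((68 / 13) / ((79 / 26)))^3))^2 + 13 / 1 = 3894051 / 493039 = 7.90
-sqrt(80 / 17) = -4 * sqrt(85) / 17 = -2.17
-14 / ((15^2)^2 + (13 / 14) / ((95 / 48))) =-9310 / 33665937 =-0.00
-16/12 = -4/3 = -1.33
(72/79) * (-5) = -360/79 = -4.56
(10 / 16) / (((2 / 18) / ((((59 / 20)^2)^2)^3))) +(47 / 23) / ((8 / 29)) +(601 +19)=368388436481183272394367 / 150732800000000000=2443983.24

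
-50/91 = -0.55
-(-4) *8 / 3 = 10.67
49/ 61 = 0.80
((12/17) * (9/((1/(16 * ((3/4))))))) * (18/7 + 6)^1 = 77760/119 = 653.45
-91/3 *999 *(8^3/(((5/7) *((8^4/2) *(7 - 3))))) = -212121/80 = -2651.51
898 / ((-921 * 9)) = -898 / 8289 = -0.11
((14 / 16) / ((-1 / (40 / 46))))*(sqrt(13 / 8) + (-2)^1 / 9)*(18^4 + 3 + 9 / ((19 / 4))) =23270765 / 1311-69812295*sqrt(26) / 3496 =-84072.91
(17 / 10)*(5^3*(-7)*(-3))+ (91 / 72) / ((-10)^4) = 4462.50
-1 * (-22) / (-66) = -1 / 3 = -0.33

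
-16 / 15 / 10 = -8 / 75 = -0.11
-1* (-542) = 542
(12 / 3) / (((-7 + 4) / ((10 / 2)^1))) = -20 / 3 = -6.67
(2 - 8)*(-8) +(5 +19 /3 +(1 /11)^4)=2606101 /43923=59.33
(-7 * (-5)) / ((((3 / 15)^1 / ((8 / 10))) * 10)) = 14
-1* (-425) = 425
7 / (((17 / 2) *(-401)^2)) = 14 / 2733617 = 0.00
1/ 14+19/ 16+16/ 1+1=2045/ 112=18.26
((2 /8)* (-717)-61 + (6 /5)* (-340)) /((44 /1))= -2593 /176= -14.73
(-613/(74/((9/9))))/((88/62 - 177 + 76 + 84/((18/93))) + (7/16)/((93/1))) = -456072/18412051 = -0.02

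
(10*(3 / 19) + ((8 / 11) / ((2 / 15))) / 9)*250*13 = 4452500 / 627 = 7101.28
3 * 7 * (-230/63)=-230/3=-76.67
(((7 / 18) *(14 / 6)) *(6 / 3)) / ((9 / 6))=98 / 81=1.21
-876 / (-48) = 18.25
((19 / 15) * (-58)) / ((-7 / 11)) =12122 / 105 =115.45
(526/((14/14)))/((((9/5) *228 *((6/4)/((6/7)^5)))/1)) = 126240/319333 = 0.40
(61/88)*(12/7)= 183/154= 1.19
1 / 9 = 0.11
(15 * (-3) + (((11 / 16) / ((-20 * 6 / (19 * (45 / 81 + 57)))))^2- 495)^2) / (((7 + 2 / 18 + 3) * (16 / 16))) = 1157203997123775211921 / 56344801443840000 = 20537.90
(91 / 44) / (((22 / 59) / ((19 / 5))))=102011 / 4840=21.08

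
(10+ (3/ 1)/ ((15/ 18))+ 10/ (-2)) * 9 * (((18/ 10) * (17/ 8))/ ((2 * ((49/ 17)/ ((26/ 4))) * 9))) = 1453959/ 39200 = 37.09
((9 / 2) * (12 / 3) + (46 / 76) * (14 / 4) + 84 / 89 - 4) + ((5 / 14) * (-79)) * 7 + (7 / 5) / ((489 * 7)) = -2984069281 / 16537980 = -180.44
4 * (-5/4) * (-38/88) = 95/44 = 2.16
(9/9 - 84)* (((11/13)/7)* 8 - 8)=53120/91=583.74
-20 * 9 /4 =-45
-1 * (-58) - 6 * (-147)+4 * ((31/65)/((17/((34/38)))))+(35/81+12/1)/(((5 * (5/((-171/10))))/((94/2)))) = 300345803/555750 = 540.43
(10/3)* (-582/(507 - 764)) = 1940/257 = 7.55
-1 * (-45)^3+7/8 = 729007/8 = 91125.88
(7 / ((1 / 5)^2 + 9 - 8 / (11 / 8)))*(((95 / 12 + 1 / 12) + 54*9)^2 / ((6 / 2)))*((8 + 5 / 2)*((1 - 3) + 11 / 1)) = 7398866475 / 443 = 16701730.19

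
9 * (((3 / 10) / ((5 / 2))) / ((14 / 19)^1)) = 513 / 350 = 1.47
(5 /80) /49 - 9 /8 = -881 /784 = -1.12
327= 327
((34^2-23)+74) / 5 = 241.40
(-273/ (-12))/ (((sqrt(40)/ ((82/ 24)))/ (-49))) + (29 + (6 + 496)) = 531-182819 *sqrt(10)/ 960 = -71.21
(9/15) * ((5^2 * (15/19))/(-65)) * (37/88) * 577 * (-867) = 832931235/21736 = 38320.35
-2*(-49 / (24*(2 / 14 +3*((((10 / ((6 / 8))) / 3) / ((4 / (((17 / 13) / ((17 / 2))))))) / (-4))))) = 4459 / 16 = 278.69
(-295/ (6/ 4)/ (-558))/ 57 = 295/ 47709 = 0.01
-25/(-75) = 1/3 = 0.33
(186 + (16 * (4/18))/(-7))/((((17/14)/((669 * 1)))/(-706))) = -3679640936/51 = -72149822.27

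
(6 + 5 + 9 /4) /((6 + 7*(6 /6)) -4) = 1.47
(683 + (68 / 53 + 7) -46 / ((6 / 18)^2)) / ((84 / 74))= 271876 / 1113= 244.27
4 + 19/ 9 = 55/ 9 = 6.11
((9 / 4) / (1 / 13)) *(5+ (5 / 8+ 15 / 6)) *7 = 53235 / 32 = 1663.59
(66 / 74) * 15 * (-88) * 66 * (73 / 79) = -209872080 / 2923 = -71800.23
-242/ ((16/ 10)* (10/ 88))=-1331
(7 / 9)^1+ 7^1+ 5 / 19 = 1375 / 171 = 8.04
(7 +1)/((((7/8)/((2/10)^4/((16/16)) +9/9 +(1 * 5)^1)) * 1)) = 54.87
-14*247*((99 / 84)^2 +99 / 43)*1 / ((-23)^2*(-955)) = 30737421 / 1216509560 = 0.03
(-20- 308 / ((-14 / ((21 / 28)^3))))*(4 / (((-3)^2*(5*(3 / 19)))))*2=-6517 / 540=-12.07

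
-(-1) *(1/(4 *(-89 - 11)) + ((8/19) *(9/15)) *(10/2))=9581/7600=1.26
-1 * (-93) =93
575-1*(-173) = 748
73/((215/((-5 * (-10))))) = 730/43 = 16.98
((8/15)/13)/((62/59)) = 236/6045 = 0.04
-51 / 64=-0.80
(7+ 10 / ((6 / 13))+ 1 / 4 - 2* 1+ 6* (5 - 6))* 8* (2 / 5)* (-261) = -87348 / 5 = -17469.60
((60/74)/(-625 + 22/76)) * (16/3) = -6080/878343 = -0.01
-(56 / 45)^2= -3136 / 2025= -1.55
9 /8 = 1.12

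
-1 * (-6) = 6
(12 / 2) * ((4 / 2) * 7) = 84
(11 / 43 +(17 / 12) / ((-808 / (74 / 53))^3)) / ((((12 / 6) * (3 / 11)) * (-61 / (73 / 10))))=-1040545722399785459 / 18539690985016519680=-0.06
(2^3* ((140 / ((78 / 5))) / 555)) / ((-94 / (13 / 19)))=-280 / 297369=-0.00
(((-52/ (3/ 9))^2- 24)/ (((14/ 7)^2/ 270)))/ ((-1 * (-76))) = 21592.89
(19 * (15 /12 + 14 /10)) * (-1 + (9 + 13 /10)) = 93651 /200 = 468.26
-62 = -62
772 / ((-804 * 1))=-193 / 201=-0.96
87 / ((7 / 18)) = 1566 / 7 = 223.71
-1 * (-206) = 206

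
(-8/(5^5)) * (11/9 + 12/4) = -304/28125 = -0.01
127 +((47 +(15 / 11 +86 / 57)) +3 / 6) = 222425 / 1254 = 177.37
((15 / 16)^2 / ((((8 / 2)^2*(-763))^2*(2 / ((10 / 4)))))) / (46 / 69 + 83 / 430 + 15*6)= 725625 / 8943756420186112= 0.00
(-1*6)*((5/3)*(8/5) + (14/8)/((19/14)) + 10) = -1591/19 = -83.74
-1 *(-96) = 96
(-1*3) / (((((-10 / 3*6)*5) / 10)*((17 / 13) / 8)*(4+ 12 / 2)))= 78 / 425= 0.18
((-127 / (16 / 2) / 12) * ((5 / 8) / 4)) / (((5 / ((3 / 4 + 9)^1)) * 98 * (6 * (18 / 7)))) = -1651 / 6193152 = -0.00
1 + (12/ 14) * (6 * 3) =115/ 7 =16.43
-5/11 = -0.45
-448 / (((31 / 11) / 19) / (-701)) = 65636032 / 31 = 2117291.35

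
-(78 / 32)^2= -1521 / 256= -5.94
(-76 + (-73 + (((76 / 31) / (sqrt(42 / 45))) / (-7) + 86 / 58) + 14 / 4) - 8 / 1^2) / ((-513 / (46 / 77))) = 92 * sqrt(210) / 3158001 + 67597 / 381843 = 0.18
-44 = -44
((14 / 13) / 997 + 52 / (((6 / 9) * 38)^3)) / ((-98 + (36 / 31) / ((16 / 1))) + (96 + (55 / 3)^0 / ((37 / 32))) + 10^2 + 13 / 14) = 0.00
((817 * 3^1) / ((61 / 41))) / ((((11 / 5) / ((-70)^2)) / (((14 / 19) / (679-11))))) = 453531750 / 112057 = 4047.33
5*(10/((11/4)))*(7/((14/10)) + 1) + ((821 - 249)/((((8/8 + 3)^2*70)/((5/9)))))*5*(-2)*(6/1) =92.07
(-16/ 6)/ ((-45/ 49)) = 392/ 135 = 2.90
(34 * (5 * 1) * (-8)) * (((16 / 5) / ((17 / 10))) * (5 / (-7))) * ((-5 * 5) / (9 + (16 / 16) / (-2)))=-5378.15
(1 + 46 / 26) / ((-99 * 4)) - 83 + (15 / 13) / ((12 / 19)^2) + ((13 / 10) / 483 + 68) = -66923293 / 5525520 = -12.11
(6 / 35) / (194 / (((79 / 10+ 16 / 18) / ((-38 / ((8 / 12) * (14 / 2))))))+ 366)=791 / 859435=0.00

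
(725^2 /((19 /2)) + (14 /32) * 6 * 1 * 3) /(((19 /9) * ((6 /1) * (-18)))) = -8411197 /34656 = -242.71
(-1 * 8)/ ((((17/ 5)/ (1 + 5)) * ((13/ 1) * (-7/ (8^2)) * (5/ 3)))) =9216/ 1547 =5.96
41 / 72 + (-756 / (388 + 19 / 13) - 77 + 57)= -7790753 / 364536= -21.37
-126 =-126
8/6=4/3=1.33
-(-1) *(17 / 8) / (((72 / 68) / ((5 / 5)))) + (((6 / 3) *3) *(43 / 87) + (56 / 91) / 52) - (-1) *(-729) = -510969739 / 705744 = -724.02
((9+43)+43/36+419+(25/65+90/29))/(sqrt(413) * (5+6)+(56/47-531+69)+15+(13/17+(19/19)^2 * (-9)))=-207926496641033/150358519108304-45336425586793 * sqrt(413)/1353226671974736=-2.06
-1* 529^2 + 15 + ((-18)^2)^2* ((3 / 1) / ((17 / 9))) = -1922690 / 17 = -113099.41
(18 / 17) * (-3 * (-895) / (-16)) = -24165 / 136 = -177.68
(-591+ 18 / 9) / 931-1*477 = -23404 / 49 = -477.63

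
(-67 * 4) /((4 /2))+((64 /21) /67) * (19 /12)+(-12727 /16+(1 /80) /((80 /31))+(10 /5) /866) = -10870922923517 /11697235200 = -929.36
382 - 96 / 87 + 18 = 398.90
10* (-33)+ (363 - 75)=-42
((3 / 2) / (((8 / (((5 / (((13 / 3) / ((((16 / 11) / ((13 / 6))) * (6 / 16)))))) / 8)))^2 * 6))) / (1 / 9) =164025 / 3538822144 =0.00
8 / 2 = 4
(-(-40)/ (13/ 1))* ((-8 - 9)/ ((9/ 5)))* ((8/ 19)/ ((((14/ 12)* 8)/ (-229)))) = 1557200/ 5187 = 300.21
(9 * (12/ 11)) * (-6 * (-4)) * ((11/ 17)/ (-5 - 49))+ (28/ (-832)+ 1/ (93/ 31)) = -26773/ 10608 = -2.52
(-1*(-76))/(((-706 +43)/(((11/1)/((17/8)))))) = -6688/11271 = -0.59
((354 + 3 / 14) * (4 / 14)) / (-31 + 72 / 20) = -3.69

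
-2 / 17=-0.12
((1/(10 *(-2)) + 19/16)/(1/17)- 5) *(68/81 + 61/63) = 235135/9072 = 25.92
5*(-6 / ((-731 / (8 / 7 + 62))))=780 / 301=2.59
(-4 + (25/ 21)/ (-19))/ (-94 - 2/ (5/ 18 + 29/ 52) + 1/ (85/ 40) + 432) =-633811/ 52430994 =-0.01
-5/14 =-0.36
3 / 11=0.27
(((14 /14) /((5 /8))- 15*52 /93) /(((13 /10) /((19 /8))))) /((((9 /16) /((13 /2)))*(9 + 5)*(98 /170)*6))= -849490 /287091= -2.96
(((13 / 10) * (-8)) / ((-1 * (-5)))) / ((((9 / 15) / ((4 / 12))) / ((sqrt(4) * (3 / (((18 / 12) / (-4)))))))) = 832 / 45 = 18.49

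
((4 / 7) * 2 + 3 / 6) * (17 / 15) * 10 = 391 / 21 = 18.62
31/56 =0.55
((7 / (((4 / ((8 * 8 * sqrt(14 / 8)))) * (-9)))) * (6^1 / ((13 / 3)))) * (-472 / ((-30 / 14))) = -370048 * sqrt(7) / 195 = -5020.79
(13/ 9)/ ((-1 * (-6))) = 13/ 54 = 0.24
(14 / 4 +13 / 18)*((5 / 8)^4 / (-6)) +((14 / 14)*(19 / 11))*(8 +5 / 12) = 17554879 / 1216512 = 14.43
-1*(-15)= 15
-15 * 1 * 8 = -120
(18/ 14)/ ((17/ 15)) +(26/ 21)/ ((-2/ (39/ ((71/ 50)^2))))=-6501965/ 599879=-10.84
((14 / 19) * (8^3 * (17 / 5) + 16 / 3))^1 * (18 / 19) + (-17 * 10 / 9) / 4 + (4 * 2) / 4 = 39513859 / 32490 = 1216.19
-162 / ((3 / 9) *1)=-486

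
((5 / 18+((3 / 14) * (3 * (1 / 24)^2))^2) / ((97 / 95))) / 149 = 190669655 / 104427896832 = 0.00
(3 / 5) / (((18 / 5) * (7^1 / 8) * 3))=4 / 63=0.06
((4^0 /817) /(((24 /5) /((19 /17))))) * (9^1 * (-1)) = -15 /5848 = -0.00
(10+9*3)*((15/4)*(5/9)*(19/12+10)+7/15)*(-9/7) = -1170.19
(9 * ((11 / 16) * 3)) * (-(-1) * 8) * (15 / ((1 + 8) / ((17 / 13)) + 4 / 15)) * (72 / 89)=40896900 / 162247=252.07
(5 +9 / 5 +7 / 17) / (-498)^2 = 613 / 21080340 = 0.00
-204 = -204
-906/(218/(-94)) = 390.66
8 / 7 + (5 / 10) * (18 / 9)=15 / 7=2.14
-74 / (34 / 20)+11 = -553 / 17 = -32.53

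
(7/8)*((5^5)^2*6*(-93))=-19072265625/4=-4768066406.25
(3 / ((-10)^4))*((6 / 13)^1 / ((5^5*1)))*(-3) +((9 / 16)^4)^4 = 46987082971317505653921 / 468374361246531584000000000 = 0.00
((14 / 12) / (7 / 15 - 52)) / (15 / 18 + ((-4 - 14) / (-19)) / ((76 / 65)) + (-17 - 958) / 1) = 7581 / 325941634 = 0.00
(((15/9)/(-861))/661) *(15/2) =-0.00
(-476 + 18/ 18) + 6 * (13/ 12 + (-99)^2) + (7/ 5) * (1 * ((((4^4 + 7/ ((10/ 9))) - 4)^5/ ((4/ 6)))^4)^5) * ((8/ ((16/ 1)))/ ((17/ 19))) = 75634049368098885991633139050328115766798714667235505968326829024060318270400094428206664883019563519208333049766701842662361484082957493758176010144828664011871078783100367835285373413703589291555139322506114516665030522564584362419395312931796186842471693925119499156677650823218197420009720148477218712980118952448013469664869534156664980214217049333/ 1782579200000000000000000000000000000000000000000000000000000000000000000000000000000000000000000000000000000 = 42429559016563688161307580000000000000000000000000000000000000000000000000000000000000000000000000000000000000000000000000000000000000000000000000000000000000000000000000000000000000000000000000000000000000000000000000000000000000000000000000000.00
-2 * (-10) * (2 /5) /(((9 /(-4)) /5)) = -160 /9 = -17.78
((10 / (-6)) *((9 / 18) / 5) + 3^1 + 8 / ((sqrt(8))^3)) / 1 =sqrt(2) / 4 + 17 / 6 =3.19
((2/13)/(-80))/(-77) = 1/40040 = 0.00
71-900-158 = -987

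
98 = 98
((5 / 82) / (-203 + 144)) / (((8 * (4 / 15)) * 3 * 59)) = -25 / 9134144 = -0.00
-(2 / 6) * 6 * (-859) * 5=8590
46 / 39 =1.18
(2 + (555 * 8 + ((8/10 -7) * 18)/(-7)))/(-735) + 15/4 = -238237/102900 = -2.32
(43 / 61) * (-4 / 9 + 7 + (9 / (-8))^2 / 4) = 680819 / 140544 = 4.84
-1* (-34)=34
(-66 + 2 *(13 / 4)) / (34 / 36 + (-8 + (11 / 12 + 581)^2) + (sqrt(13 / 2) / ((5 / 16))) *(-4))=-10444664676600 / 59441543062437961 - 197406720 *sqrt(26) / 59441543062437961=-0.00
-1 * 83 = -83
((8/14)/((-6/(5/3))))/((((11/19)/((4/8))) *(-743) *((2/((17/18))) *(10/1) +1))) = 1615/194116923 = 0.00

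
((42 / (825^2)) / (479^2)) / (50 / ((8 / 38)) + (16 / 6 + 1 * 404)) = 28 / 67063453290625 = 0.00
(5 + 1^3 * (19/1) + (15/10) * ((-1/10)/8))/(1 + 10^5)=3837/16000160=0.00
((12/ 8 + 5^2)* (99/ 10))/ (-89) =-2.95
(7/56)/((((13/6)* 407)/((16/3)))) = 4/5291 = 0.00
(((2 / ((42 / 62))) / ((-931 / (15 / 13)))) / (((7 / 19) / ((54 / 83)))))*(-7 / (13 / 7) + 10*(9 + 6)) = -0.94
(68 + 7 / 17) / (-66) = -1163 / 1122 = -1.04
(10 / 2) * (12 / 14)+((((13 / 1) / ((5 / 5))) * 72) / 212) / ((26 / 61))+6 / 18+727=825821 / 1113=741.98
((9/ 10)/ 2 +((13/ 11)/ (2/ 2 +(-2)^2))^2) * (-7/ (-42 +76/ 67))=2870749/ 33129800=0.09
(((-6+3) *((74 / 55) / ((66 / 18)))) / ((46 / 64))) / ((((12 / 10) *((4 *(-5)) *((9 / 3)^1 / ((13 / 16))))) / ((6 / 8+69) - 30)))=76479 / 111320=0.69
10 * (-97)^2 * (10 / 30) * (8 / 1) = 250906.67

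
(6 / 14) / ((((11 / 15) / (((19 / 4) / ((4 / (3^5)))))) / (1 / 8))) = 207765 / 9856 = 21.08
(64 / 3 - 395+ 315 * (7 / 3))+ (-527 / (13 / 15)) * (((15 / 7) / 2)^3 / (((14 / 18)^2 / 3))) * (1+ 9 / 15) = -3653008631 / 655473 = -5573.09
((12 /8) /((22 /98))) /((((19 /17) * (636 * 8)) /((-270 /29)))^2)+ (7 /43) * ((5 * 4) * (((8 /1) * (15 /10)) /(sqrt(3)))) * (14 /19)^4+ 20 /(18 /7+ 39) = 672452770162145 /1397689079812608+ 21512960 * sqrt(3) /5603803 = 7.13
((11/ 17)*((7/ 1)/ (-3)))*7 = -539/ 51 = -10.57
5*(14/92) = 35/46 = 0.76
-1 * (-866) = 866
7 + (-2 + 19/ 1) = 24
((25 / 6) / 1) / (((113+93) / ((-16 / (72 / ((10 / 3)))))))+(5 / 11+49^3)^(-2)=-209351085582497 / 13972928923496448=-0.01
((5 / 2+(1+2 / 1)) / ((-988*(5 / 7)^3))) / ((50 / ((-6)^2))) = -33957 / 3087500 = -0.01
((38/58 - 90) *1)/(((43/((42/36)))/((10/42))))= -12955/22446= -0.58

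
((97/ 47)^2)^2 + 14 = 156844815/ 4879681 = 32.14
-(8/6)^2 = -16/9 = -1.78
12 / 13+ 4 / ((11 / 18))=1068 / 143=7.47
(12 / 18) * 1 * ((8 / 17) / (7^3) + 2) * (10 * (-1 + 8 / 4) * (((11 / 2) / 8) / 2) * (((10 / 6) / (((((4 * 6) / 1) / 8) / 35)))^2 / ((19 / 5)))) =334296875 / 732564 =456.34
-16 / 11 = -1.45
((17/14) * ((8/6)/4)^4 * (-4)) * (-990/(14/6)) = 3740/147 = 25.44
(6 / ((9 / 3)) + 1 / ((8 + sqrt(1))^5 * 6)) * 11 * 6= 7794479 / 59049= 132.00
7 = 7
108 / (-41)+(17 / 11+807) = 363466 / 451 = 805.91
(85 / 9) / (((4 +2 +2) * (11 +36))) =85 / 3384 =0.03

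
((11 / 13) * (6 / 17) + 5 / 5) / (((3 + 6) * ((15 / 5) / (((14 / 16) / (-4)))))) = -2009 / 190944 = -0.01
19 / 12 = 1.58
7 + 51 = 58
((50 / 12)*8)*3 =100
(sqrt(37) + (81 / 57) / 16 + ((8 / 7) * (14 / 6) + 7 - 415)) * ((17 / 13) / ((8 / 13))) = -6282911 / 7296 + 17 * sqrt(37) / 8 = -848.22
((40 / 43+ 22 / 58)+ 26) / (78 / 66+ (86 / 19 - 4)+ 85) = 0.31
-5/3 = -1.67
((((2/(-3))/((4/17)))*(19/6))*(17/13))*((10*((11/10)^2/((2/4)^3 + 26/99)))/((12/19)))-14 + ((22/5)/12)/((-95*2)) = -2251734351/3791450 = -593.90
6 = 6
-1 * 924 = -924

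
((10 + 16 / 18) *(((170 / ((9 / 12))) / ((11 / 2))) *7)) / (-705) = -186592 / 41877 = -4.46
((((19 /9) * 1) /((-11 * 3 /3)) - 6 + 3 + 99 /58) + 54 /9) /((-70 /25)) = -129625 /80388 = -1.61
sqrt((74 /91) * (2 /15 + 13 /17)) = sqrt(393231930) /23205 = 0.85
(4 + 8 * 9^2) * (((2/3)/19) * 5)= 114.39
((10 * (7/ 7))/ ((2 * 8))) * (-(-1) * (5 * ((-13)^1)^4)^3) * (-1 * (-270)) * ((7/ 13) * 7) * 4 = 7409463129096721875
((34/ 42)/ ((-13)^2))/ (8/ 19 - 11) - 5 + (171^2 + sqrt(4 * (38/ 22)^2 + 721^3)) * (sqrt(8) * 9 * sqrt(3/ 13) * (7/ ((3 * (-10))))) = -614061 * sqrt(78)/ 65 - 21 * sqrt(141496524390)/ 143 - 3567068/ 713349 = -138679.78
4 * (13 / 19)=52 / 19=2.74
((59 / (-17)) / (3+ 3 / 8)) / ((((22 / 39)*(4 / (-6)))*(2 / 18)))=24.61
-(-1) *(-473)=-473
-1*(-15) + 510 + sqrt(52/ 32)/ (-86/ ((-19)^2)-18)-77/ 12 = 518.51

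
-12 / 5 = -2.40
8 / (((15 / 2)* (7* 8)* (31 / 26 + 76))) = 52 / 210735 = 0.00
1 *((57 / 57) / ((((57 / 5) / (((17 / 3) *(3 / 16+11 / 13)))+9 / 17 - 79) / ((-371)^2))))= -1798.66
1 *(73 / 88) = 73 / 88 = 0.83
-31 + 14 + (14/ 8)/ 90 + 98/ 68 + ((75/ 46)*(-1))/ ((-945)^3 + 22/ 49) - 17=-189400021930487029/ 5820640321598280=-32.54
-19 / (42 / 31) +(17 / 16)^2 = -69323 / 5376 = -12.89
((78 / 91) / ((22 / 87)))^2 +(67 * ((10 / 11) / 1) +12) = 500399 / 5929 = 84.40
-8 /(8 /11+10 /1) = -44 /59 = -0.75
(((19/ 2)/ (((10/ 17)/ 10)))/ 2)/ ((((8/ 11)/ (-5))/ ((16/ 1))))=-17765/ 2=-8882.50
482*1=482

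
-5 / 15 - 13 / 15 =-6 / 5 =-1.20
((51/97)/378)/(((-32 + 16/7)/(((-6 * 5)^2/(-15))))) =85/30264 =0.00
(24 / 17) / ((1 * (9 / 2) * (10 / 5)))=8 / 51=0.16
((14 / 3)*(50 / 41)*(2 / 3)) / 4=350 / 369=0.95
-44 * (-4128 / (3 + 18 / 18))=45408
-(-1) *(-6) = -6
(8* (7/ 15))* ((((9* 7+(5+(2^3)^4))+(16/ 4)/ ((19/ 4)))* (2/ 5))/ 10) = 621.95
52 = 52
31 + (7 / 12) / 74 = 27535 / 888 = 31.01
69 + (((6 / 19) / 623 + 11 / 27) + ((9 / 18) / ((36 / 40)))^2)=66844025 / 958797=69.72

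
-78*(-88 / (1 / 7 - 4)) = -16016 / 9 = -1779.56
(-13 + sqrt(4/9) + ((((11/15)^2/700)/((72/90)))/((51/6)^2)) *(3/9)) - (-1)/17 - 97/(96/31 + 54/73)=-37.56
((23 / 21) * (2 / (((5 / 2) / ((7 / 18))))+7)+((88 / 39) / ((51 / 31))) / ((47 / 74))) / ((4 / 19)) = 270872113 / 5608980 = 48.29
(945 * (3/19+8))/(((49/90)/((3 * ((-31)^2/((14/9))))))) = 24432343875/931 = 26243119.09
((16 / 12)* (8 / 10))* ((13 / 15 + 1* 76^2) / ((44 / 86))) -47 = 29692307 / 2475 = 11996.89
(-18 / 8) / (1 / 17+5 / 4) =-153 / 89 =-1.72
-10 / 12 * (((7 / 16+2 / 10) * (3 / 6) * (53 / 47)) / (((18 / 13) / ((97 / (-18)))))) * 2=1136161 / 487296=2.33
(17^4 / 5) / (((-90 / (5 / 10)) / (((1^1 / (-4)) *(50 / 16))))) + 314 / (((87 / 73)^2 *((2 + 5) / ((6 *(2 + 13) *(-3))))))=-57337767233 / 6781824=-8454.62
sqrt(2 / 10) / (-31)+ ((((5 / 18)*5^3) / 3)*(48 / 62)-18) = -2522 / 279-sqrt(5) / 155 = -9.05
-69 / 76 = -0.91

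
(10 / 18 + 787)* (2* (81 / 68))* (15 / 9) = 53160 / 17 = 3127.06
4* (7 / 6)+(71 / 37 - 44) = -4153 / 111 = -37.41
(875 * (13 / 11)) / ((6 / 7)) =79625 / 66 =1206.44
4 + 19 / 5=39 / 5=7.80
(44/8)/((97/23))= 253/194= 1.30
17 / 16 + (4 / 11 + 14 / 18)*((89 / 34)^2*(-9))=-3526249 / 50864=-69.33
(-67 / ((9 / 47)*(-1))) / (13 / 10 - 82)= -4.34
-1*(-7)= 7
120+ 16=136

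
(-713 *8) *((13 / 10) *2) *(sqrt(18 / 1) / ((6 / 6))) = -222456 *sqrt(2) / 5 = -62920.06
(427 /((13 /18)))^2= 59074596 /169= 349553.82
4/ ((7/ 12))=48/ 7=6.86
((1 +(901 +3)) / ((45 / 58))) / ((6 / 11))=2138.48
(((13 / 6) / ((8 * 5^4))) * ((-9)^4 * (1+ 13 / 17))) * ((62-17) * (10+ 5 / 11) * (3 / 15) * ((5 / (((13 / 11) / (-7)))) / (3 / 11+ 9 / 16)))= -9959598 / 595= -16738.82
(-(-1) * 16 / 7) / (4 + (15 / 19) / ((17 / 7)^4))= 25390384 / 44685277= 0.57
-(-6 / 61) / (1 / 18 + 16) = 108 / 17629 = 0.01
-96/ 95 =-1.01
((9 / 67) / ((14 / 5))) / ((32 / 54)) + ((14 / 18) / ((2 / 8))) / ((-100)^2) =6860639 / 84420000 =0.08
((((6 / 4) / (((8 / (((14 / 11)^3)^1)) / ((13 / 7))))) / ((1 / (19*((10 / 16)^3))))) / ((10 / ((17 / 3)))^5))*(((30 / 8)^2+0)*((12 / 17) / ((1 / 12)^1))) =1010854663 / 43614208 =23.18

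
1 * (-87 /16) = -87 /16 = -5.44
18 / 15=6 / 5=1.20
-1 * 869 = -869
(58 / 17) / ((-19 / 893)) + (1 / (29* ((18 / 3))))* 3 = -158091 / 986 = -160.34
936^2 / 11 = 876096 / 11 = 79645.09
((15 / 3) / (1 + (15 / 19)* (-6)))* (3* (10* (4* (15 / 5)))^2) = -4104000 / 71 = -57802.82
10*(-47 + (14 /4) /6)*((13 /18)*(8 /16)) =-36205 /216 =-167.62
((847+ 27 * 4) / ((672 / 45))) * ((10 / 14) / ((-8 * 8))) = -71625 / 100352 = -0.71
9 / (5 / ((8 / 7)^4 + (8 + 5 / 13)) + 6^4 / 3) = 2834613 / 136217489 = 0.02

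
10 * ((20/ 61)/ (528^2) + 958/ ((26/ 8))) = 81457897285/ 27634464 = 2947.69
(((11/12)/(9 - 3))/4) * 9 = 11/32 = 0.34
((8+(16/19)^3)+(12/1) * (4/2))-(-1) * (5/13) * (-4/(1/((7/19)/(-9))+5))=99064193/3031678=32.68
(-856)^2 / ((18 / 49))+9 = 17952113 / 9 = 1994679.22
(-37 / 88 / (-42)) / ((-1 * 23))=-37 / 85008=-0.00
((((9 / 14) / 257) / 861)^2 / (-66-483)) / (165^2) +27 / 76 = 2988323543561630789 / 8411577381877182975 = 0.36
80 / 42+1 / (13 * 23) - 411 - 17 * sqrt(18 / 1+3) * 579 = -9843 * sqrt(21) - 2568688 / 6279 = -45515.38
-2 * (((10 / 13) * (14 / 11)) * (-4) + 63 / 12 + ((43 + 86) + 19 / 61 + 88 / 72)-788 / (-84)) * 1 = -310492033 / 1099098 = -282.50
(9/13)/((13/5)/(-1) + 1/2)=-30/91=-0.33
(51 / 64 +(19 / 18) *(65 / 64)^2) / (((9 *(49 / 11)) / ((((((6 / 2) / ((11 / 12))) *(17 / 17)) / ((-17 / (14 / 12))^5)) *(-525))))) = 8345095675 / 67834724548608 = 0.00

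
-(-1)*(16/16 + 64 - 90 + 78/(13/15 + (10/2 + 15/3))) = -2905/163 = -17.82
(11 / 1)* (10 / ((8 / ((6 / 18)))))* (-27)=-495 / 4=-123.75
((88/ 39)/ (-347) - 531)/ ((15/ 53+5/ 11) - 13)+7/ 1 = 4866734632/ 96747417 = 50.30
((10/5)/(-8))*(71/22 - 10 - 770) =17089/88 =194.19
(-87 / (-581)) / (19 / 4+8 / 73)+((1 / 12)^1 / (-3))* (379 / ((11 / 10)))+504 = 2445913175 / 4946634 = 494.46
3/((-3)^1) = -1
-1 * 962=-962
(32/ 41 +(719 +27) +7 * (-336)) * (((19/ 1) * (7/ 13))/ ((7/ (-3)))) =3751398/ 533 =7038.27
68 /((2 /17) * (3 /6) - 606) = -1156 /10301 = -0.11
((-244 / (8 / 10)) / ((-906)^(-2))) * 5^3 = -31294372500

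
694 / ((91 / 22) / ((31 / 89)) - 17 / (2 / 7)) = -118327 / 8120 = -14.57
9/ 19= 0.47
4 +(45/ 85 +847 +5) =14561/ 17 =856.53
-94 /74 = -47 /37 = -1.27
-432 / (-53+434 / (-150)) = 2025 / 262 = 7.73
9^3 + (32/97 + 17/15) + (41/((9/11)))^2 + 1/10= 254699323/78570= 3241.69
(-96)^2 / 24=384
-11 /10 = -1.10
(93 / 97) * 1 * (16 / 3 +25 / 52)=28117 / 5044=5.57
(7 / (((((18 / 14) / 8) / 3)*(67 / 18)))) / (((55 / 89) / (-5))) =-284.03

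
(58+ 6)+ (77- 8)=133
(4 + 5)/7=9/7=1.29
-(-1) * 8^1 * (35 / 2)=140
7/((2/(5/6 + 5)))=20.42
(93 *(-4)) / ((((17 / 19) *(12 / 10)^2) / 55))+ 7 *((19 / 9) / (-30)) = -72891011 / 4590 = -15880.39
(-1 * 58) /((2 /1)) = -29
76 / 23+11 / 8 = 861 / 184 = 4.68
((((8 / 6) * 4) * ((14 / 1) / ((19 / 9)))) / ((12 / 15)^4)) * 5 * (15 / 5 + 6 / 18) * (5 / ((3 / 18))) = 1640625 / 38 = 43174.34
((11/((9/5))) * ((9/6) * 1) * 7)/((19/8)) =1540/57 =27.02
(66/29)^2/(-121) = -36/841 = -0.04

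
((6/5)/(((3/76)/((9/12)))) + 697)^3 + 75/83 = 3869221865692/10375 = 372937047.30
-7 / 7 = -1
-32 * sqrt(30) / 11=-15.93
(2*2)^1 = 4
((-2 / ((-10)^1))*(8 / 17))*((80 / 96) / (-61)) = -4 / 3111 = -0.00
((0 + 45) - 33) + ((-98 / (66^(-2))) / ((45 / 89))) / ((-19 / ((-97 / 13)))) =-409465636 / 1235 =-331551.12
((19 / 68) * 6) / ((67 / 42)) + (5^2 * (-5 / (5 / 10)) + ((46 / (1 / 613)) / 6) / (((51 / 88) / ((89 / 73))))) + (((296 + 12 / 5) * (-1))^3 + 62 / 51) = -2484494194249999 / 93540375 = -26560661.04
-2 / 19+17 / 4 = 315 / 76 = 4.14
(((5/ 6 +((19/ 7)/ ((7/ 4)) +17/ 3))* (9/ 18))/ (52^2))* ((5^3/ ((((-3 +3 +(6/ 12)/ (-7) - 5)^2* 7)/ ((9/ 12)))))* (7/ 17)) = 295875/ 926898752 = 0.00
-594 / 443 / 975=-198 / 143975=-0.00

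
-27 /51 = -9 /17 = -0.53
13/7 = 1.86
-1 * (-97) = 97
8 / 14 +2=18 / 7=2.57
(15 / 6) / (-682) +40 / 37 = 1.08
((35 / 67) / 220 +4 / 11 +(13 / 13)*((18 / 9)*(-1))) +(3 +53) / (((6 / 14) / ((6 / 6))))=1141165 / 8844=129.03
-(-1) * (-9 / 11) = -9 / 11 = -0.82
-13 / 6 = -2.17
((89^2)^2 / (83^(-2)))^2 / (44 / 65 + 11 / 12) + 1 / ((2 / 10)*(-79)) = 11512088421362305332514975405 / 98197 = 117234624493236100211971.60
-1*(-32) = 32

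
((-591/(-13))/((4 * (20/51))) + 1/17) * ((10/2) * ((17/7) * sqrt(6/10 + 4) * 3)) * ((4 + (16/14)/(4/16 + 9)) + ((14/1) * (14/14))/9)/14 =3398439503 * sqrt(115)/39595920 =920.40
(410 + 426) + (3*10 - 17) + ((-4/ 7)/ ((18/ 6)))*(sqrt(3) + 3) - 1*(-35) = 6184/ 7 - 4*sqrt(3)/ 21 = 883.10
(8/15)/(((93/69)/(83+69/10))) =2668/75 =35.57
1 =1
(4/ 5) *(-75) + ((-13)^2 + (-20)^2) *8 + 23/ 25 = 112323/ 25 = 4492.92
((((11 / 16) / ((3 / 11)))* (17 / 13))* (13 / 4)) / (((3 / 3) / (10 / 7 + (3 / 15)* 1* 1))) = 39083 / 2240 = 17.45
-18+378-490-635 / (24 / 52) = -9035 / 6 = -1505.83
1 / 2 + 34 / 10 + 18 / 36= 22 / 5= 4.40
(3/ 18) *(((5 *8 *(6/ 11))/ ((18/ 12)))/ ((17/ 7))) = 560/ 561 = 1.00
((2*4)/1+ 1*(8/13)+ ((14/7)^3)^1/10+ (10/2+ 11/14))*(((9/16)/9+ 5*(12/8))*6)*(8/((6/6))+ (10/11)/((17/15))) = 375690447/61880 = 6071.27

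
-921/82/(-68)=921/5576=0.17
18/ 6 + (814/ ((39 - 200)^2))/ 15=1167259/ 388815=3.00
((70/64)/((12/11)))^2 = 148225/147456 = 1.01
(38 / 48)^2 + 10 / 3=2281 / 576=3.96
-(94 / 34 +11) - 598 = -10400 / 17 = -611.76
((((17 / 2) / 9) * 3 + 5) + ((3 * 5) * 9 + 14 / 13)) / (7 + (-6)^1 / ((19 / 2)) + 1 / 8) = 853100 / 38493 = 22.16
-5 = -5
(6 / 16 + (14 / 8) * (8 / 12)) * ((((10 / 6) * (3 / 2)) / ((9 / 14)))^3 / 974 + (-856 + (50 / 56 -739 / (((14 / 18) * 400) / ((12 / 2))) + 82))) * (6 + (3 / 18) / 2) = -1056936157671769 / 143145273600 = -7383.66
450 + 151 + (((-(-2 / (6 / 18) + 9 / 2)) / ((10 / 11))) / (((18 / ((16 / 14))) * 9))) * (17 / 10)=5679637 / 9450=601.02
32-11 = 21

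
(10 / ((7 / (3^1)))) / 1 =30 / 7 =4.29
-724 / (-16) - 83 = -151 / 4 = -37.75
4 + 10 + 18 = 32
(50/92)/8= 25/368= 0.07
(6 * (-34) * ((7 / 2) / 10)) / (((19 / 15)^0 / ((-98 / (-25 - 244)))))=-34986 / 1345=-26.01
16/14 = 8/7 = 1.14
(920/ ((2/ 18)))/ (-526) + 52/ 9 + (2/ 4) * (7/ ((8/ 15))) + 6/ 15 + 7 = 757219/ 189360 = 4.00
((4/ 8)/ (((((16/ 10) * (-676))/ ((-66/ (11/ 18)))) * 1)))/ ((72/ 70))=525/ 10816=0.05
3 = 3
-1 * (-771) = 771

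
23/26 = 0.88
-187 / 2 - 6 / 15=-939 / 10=-93.90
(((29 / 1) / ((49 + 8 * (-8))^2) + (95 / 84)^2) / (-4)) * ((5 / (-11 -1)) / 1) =82787 / 564480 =0.15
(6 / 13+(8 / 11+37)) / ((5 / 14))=76454 / 715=106.93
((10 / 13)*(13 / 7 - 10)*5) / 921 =-950 / 27937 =-0.03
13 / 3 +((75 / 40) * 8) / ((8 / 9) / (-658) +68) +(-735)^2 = 326315937917 / 604032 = 540229.55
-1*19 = -19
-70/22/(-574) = 5/902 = 0.01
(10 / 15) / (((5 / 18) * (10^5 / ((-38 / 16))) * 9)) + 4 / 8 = 0.50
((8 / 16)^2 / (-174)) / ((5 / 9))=-3 / 1160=-0.00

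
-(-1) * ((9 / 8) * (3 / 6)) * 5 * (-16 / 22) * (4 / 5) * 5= -90 / 11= -8.18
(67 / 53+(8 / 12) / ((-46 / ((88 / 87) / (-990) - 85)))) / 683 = 0.00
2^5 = 32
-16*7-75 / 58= -6571 / 58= -113.29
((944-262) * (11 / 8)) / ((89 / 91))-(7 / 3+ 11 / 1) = 1009783 / 1068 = 945.49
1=1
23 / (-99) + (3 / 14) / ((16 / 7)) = -439 / 3168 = -0.14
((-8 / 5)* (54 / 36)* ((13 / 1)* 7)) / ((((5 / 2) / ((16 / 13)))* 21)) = -128 / 25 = -5.12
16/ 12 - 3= -5/ 3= -1.67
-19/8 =-2.38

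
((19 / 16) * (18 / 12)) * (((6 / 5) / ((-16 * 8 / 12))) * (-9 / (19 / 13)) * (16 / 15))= 1053 / 800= 1.32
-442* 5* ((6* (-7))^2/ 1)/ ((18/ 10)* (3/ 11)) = -23823800/ 3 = -7941266.67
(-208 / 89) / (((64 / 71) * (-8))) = 923 / 2848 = 0.32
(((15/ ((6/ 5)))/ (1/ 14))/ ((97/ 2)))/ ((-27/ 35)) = -12250/ 2619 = -4.68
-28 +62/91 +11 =-1485/91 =-16.32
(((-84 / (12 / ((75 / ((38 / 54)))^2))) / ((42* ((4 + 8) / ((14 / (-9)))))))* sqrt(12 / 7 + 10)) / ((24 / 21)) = 354375* sqrt(574) / 11552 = 734.96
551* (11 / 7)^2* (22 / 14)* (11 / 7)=8067191 / 2401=3359.93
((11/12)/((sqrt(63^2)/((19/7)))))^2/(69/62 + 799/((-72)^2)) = 0.00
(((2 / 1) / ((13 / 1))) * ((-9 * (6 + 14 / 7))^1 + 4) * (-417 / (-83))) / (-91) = 56712 / 98189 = 0.58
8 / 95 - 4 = -372 / 95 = -3.92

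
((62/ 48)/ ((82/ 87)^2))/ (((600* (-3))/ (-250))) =130355/ 645504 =0.20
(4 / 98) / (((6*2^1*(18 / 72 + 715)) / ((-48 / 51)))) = -32 / 7149639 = -0.00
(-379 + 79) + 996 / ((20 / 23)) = 4227 / 5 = 845.40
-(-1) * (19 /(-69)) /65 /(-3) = 19 /13455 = 0.00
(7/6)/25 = 7/150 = 0.05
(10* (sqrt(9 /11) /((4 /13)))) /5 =39* sqrt(11) /22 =5.88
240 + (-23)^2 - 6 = 763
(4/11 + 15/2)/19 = 173/418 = 0.41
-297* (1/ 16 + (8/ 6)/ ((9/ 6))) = -282.56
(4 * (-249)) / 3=-332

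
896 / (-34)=-448 / 17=-26.35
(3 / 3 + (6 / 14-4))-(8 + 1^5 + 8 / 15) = -1271 / 105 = -12.10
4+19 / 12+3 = 103 / 12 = 8.58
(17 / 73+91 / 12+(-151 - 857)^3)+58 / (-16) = -1794385273681 / 1752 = -1024192507.81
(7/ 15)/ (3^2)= 7/ 135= 0.05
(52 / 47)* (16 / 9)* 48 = 13312 / 141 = 94.41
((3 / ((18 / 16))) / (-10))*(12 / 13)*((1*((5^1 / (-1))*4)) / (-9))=-64 / 117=-0.55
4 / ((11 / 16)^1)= 64 / 11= 5.82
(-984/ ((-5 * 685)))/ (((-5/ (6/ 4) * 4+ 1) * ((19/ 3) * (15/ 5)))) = -2952/ 2407775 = -0.00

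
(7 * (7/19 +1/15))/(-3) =-868/855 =-1.02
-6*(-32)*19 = 3648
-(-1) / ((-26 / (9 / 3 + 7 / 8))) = -31 / 208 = -0.15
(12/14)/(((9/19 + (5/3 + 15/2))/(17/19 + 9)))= 0.88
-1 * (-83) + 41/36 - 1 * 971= -31927/36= -886.86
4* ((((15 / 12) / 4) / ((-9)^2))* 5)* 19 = 475 / 324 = 1.47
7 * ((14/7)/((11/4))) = 5.09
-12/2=-6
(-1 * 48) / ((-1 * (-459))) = -16 / 153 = -0.10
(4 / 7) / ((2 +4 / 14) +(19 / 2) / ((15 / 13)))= 120 / 2209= 0.05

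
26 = 26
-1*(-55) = 55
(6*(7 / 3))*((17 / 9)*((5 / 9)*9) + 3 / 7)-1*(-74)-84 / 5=8794 / 45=195.42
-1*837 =-837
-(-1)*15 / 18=5 / 6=0.83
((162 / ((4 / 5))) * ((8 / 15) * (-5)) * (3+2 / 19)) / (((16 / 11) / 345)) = -30227175 / 76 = -397725.99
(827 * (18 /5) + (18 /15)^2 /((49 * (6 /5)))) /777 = 48628 /12691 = 3.83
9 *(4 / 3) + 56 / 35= 68 / 5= 13.60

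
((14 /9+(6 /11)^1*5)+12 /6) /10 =311 /495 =0.63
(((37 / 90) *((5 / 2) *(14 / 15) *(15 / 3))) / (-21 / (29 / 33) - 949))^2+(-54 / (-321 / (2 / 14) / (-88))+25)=39788123729041805 / 1738595940966864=22.89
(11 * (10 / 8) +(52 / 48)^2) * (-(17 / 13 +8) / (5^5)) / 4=-0.01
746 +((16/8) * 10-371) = 395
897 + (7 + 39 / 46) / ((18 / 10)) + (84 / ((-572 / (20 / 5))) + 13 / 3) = 53584075 / 59202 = 905.11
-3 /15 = -1 /5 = -0.20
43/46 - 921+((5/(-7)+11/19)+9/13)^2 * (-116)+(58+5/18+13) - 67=-588970335916/618814287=-951.77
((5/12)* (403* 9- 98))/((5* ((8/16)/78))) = 45877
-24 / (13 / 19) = -456 / 13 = -35.08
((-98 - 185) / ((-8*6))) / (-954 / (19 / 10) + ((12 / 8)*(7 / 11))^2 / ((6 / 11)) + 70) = -59147 / 4318122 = -0.01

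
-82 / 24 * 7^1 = -287 / 12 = -23.92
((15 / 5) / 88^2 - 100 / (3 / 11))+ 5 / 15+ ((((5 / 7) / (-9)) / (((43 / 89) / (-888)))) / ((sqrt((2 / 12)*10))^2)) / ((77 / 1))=-17876294701 / 48949824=-365.20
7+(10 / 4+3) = 12.50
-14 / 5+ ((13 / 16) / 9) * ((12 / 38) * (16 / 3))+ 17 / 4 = 5479 / 3420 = 1.60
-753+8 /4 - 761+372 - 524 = -1664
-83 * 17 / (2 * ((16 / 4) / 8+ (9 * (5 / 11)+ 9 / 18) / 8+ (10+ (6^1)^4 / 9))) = -124168 / 27293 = -4.55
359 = 359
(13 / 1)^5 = 371293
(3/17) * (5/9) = 5/51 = 0.10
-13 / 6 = -2.17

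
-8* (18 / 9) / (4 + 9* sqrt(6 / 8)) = 256 / 179 - 288* sqrt(3) / 179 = -1.36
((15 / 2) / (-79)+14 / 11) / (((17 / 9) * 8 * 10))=18423 / 2363680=0.01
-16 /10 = -8 /5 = -1.60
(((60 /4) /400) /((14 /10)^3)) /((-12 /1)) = -25 /21952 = -0.00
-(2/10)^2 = -1/25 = -0.04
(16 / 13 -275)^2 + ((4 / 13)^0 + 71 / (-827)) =10475307551 / 139763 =74950.51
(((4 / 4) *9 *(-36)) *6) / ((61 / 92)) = -178848 / 61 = -2931.93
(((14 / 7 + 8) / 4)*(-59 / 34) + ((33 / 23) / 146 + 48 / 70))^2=211885200100729 / 15968175840400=13.27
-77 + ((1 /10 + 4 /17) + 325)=42217 /170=248.34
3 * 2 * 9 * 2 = 108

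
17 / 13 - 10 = -113 / 13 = -8.69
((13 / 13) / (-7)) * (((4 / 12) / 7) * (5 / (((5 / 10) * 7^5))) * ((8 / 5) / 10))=-8 / 12353145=-0.00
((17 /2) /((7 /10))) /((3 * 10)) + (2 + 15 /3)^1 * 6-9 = 1403 /42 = 33.40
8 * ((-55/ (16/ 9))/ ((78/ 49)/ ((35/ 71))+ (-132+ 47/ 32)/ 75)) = -203742000/ 1225529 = -166.25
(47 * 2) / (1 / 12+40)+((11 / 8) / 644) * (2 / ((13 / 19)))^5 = 2.80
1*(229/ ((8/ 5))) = 1145/ 8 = 143.12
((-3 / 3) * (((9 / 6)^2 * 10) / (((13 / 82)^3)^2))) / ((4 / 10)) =-17100375267600 / 4826809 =-3542790.96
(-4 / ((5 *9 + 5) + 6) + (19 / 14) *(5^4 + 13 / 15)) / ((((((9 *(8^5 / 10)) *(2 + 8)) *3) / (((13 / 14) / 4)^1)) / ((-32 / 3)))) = -2318641 / 975421440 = -0.00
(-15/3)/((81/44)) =-2.72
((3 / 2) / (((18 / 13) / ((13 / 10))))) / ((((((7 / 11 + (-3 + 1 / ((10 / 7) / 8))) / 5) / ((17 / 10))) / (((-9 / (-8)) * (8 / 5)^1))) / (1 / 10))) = 0.67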